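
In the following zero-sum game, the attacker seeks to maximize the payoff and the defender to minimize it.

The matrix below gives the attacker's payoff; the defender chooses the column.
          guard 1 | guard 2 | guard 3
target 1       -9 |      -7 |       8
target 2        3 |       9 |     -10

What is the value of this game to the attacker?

Column guard 2 is strictly dominated by guard 1 for the defender (it gives the attacker more in every row).
The remaining 2×2 game on (target 1, target 2) × (guard 1, guard 3) has no saddle point. Let the attacker play target 1 with probability p; indifference gives −9p + 3(1−p) = 8p − 10(1−p), so p = 13/30.
Similarly the defender's optimal q on guard 1 is 3/5, and the value is -9·(3/5) + (8)·(2/5) = -11/5.

-11/5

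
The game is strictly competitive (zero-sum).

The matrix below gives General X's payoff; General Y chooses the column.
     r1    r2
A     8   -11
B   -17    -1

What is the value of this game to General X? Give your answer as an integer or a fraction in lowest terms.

Row minima are -11 and -17, so General X's maximin is -11; column maxima are 8 and -1, so General Y's minimax is -1. These differ, so the equilibrium is in mixed strategies.
Let General X play A with probability p. General Y is indifferent when 8p − 17(1−p) = −11p − (1−p), giving p = 16/35.
Let General Y play r1 with probability q. General X is indifferent when 8q − 11(1−q) = −17q − (1−q), giving q = 2/7.
The value is 8·(2/7) + (-11)·(5/7) = -39/7.

-39/7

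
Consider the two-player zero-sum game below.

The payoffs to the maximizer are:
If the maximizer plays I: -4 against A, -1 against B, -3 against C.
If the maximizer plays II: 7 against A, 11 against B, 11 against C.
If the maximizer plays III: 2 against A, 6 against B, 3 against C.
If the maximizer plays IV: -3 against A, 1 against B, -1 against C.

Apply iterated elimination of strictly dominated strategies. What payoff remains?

7

Row IV is strictly dominated by row II (7>-3, 11>1, 11>-1); eliminate IV.
Row III is strictly dominated by row II (7>2, 11>6, 11>3); eliminate III.
Row I is strictly dominated by row II (7>-4, 11>-1, 11>-3); eliminate I.
Column B is strictly dominated by A for the minimizer (7<11); eliminate B.
Column C is strictly dominated by A for the minimizer (7<11); eliminate C.
Only (II, A) remains, with payoff 7.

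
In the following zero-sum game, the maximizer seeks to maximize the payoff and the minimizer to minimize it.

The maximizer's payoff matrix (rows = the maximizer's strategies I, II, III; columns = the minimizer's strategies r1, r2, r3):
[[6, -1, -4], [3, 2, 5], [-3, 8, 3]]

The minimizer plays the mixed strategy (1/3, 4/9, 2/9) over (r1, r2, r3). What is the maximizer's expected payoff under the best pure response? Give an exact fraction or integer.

29/9

I: (6)·(1/3) + (-1)·(4/9) + (-4)·(2/9) = 2/3.
II: (3)·(1/3) + (2)·(4/9) + (5)·(2/9) = 3.
III: (-3)·(1/3) + (8)·(4/9) + (3)·(2/9) = 29/9.
The best pure response is III with expected payoff 29/9.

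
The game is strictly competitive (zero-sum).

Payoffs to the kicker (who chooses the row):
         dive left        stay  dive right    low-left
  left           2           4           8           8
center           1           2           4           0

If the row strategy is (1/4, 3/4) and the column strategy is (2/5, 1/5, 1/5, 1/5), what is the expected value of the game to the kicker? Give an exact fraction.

12/5

Against (2/5, 1/5, 1/5, 1/5), each row's expected payoff is left: 24/5; center: 8/5.
Taking the (1/4, 3/4)-weighted average: (1/4)·(24/5) + (3/4)·(8/5) = 12/5.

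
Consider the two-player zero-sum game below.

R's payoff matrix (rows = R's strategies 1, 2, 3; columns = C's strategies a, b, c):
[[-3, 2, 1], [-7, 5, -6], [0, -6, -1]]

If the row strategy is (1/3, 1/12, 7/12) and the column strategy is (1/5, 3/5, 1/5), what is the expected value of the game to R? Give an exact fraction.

Against (1/5, 3/5, 1/5), each row's expected payoff is 1: 4/5; 2: 2/5; 3: -19/5.
Taking the (1/3, 1/12, 7/12)-weighted average: (1/3)·(4/5) + (1/12)·(2/5) + (7/12)·(-19/5) = -23/12.

-23/12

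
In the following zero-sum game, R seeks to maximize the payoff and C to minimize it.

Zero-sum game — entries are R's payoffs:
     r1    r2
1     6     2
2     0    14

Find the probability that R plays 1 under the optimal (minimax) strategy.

7/9

Row minima are 2 and 0, so R's maximin is 2; column maxima are 6 and 14, so C's minimax is 6. These differ, so the equilibrium is in mixed strategies.
Let R play 1 with probability p. C is indifferent when 6p = 2p + 14(1−p), giving p = 7/9.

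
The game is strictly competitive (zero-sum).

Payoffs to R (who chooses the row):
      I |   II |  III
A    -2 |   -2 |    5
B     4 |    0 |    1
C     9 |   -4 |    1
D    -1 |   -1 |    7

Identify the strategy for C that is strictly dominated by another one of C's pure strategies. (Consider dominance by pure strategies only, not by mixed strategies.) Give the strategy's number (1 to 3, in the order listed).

C prefers columns that give R less. Compare III with II: -2 < 5, 0 < 1, -4 < 1, -1 < 7.
So II strictly dominates III for C; III is strictly dominated.

3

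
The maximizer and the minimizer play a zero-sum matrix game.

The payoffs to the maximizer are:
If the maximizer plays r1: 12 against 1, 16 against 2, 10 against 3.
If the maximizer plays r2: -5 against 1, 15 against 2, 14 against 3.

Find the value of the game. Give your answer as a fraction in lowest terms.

Column 2 is strictly dominated by 3 for the minimizer (it gives the maximizer more in every row).
The remaining 2×2 game on (r1, r2) × (1, 3) has no saddle point. Let the maximizer play r1 with probability p; indifference gives 12p − 5(1−p) = 10p + 14(1−p), so p = 19/21.
Similarly the minimizer's optimal q on 1 is 4/21, and the value is 12·(4/21) + (10)·(17/21) = 218/21.

218/21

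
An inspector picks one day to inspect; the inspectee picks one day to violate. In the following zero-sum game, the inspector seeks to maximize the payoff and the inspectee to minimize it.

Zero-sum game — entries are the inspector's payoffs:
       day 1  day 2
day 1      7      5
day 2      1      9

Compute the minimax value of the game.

Row minima are 5 and 1, so the inspector's maximin is 5; column maxima are 7 and 9, so the inspectee's minimax is 7. These differ, so the equilibrium is in mixed strategies.
Let the inspector play day 1 with probability p. The inspectee is indifferent when 7p + (1−p) = 5p + 9(1−p), giving p = 4/5.
Let the inspectee play day 1 with probability q. The inspector is indifferent when 7q + 5(1−q) = q + 9(1−q), giving q = 2/5.
The value is 7·(2/5) + (5)·(3/5) = 29/5.

29/5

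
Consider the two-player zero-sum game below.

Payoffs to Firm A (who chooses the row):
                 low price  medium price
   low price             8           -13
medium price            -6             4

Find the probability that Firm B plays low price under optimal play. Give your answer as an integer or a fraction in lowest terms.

17/31

Row minima are -13 and -6, so Firm A's maximin is -6; column maxima are 8 and 4, so Firm B's minimax is 4. These differ, so the equilibrium is in mixed strategies.
Let Firm B play low price with probability q. Firm A is indifferent when 8q − 13(1−q) = −6q + 4(1−q), giving q = 17/31.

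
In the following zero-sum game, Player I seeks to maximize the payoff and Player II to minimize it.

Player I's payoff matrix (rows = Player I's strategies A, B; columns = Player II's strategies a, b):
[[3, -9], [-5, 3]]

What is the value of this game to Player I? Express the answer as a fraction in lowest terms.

-9/5

Row minima are -9 and -5, so Player I's maximin is -5; column maxima are 3 and 3, so Player II's minimax is 3. These differ, so the equilibrium is in mixed strategies.
Let Player I play A with probability p. Player II is indifferent when 3p − 5(1−p) = −9p + 3(1−p), giving p = 2/5.
Let Player II play a with probability q. Player I is indifferent when 3q − 9(1−q) = −5q + 3(1−q), giving q = 3/5.
The value is 3·(3/5) + (-9)·(2/5) = -9/5.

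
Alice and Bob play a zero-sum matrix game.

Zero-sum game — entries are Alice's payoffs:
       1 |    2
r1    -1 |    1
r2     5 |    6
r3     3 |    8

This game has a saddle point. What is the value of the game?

5

Row minima: -1, 5, 3 → Alice's maximin is 5.
Column maxima: 5, 8 → Bob's minimax is 5.
They coincide at (r2, 1), so the value is 5.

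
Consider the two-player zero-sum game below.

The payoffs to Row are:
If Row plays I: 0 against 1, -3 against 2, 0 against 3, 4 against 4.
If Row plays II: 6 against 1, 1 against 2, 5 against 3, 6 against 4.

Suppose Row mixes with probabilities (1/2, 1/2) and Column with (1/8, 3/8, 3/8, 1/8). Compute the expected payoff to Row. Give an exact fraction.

25/16

Against (1/8, 3/8, 3/8, 1/8), each row's expected payoff is I: -5/8; II: 15/4.
Taking the (1/2, 1/2)-weighted average: (1/2)·(-5/8) + (1/2)·(15/4) = 25/16.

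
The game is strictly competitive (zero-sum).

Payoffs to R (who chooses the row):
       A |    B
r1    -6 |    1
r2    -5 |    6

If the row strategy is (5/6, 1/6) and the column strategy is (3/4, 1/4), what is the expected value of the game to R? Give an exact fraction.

Against (3/4, 1/4), each row's expected payoff is r1: -17/4; r2: -9/4.
Taking the (5/6, 1/6)-weighted average: (5/6)·(-17/4) + (1/6)·(-9/4) = -47/12.

-47/12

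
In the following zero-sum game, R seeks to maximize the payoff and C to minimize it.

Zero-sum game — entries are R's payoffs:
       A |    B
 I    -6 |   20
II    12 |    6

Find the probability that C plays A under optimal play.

Row minima are -6 and 6, so R's maximin is 6; column maxima are 12 and 20, so C's minimax is 12. These differ, so the equilibrium is in mixed strategies.
Let C play A with probability q. R is indifferent when −6q + 20(1−q) = 12q + 6(1−q), giving q = 7/16.

7/16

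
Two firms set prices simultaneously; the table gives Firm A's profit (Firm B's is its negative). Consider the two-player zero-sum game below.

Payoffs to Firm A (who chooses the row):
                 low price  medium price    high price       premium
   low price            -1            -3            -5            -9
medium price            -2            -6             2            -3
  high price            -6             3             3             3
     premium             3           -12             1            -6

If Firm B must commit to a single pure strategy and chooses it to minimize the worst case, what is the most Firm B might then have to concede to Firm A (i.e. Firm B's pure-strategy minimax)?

3

The worst case (largest entry) in each column is low price: 3, medium price: 3, high price: 3, premium: 3.
The best (smallest) of these is 3.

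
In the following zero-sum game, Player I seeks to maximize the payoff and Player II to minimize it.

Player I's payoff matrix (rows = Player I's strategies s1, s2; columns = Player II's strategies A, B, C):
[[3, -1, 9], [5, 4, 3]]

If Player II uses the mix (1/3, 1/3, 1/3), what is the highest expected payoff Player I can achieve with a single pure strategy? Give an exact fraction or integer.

4

s1: (3)·(1/3) + (-1)·(1/3) + (9)·(1/3) = 11/3.
s2: (5)·(1/3) + (4)·(1/3) + (3)·(1/3) = 4.
The best pure response is s2 with expected payoff 4.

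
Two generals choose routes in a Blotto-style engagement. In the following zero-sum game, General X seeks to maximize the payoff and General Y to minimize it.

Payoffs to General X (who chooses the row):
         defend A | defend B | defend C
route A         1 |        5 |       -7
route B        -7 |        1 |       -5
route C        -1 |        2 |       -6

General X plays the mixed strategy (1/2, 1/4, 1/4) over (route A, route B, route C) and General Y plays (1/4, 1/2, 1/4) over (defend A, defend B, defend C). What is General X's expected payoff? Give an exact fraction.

-5/16

Against (1/4, 1/2, 1/4), each row's expected payoff is route A: 1; route B: -5/2; route C: -3/4.
Taking the (1/2, 1/4, 1/4)-weighted average: (1/2)·(1) + (1/4)·(-5/2) + (1/4)·(-3/4) = -5/16.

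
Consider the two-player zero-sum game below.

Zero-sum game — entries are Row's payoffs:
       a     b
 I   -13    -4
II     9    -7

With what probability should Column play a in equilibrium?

3/25

Row minima are -13 and -7, so Row's maximin is -7; column maxima are 9 and -4, so Column's minimax is -4. These differ, so the equilibrium is in mixed strategies.
Let Column play a with probability q. Row is indifferent when −13q − 4(1−q) = 9q − 7(1−q), giving q = 3/25.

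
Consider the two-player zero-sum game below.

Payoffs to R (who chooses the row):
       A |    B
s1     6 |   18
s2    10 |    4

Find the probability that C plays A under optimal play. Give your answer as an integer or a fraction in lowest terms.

7/9

Row minima are 6 and 4, so R's maximin is 6; column maxima are 10 and 18, so C's minimax is 10. These differ, so the equilibrium is in mixed strategies.
Let C play A with probability q. R is indifferent when 6q + 18(1−q) = 10q + 4(1−q), giving q = 7/9.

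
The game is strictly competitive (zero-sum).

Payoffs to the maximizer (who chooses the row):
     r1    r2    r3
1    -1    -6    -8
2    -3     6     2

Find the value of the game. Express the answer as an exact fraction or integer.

Column r2 is strictly dominated by r3 for the minimizer (it gives the maximizer more in every row).
The remaining 2×2 game on (1, 2) × (r1, r3) has no saddle point. Let the maximizer play 1 with probability p; indifference gives −p − 3(1−p) = −8p + 2(1−p), so p = 5/12.
Similarly the minimizer's optimal q on r1 is 5/6, and the value is -1·(5/6) + (-8)·(1/6) = -13/6.

-13/6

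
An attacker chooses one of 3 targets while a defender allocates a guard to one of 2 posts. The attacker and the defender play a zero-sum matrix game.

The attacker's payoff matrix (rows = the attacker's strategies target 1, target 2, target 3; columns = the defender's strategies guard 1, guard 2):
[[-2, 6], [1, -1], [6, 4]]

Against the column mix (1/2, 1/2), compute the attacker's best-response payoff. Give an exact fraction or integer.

5

target 1: (-2)·(1/2) + (6)·(1/2) = 2.
target 2: (1)·(1/2) + (-1)·(1/2) = 0.
target 3: (6)·(1/2) + (4)·(1/2) = 5.
The best pure response is target 3 with expected payoff 5.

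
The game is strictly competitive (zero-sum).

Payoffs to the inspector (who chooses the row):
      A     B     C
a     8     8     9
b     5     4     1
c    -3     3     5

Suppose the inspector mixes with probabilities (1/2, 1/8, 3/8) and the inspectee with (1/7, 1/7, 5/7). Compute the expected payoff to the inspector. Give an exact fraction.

Against (1/7, 1/7, 5/7), each row's expected payoff is a: 61/7; b: 2; c: 25/7.
Taking the (1/2, 1/8, 3/8)-weighted average: (1/2)·(61/7) + (1/8)·(2) + (3/8)·(25/7) = 333/56.

333/56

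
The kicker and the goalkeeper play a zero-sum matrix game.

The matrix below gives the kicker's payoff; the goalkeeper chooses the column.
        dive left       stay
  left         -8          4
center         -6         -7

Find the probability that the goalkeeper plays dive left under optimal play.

Row minima are -8 and -7, so the kicker's maximin is -7; column maxima are -6 and 4, so the goalkeeper's minimax is -6. These differ, so the equilibrium is in mixed strategies.
Let the goalkeeper play dive left with probability q. The kicker is indifferent when −8q + 4(1−q) = −6q − 7(1−q), giving q = 11/13.

11/13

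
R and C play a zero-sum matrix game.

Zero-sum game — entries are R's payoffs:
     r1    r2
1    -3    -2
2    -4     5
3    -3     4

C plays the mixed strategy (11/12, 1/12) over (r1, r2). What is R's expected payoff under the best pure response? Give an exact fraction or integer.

-29/12

1: (-3)·(11/12) + (-2)·(1/12) = -35/12.
2: (-4)·(11/12) + (5)·(1/12) = -13/4.
3: (-3)·(11/12) + (4)·(1/12) = -29/12.
The best pure response is 3 with expected payoff -29/12.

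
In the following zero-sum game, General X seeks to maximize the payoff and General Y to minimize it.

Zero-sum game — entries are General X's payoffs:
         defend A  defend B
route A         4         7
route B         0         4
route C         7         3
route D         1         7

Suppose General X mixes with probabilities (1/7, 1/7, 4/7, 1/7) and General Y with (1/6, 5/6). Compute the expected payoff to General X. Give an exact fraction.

61/14

Against (1/6, 5/6), each row's expected payoff is route A: 13/2; route B: 10/3; route C: 11/3; route D: 6.
Taking the (1/7, 1/7, 4/7, 1/7)-weighted average: (1/7)·(13/2) + (1/7)·(10/3) + (4/7)·(11/3) + (1/7)·(6) = 61/14.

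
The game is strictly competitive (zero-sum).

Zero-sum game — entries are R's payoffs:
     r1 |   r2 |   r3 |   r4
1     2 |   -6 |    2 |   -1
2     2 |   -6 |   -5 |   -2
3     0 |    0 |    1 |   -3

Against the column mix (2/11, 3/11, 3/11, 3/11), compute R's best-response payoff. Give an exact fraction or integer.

-6/11

1: (2)·(2/11) + (-6)·(3/11) + (2)·(3/11) + (-1)·(3/11) = -1.
2: (2)·(2/11) + (-6)·(3/11) + (-5)·(3/11) + (-2)·(3/11) = -35/11.
3: (0)·(2/11) + (0)·(3/11) + (1)·(3/11) + (-3)·(3/11) = -6/11.
The best pure response is 3 with expected payoff -6/11.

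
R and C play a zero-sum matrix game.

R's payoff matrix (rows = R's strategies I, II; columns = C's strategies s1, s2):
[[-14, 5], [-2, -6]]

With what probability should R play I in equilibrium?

4/23

Row minima are -14 and -6, so R's maximin is -6; column maxima are -2 and 5, so C's minimax is -2. These differ, so the equilibrium is in mixed strategies.
Let R play I with probability p. C is indifferent when −14p − 2(1−p) = 5p − 6(1−p), giving p = 4/23.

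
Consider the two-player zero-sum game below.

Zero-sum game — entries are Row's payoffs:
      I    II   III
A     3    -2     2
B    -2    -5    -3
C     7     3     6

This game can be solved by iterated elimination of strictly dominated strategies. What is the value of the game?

3

Row B is strictly dominated by row A (3>-2, -2>-5, 2>-3); eliminate B.
Row A is strictly dominated by row C (7>3, 3>-2, 6>2); eliminate A.
Column I is strictly dominated by II for Column (3<7); eliminate I.
Column III is strictly dominated by II for Column (3<6); eliminate III.
Only (C, II) remains, with payoff 3.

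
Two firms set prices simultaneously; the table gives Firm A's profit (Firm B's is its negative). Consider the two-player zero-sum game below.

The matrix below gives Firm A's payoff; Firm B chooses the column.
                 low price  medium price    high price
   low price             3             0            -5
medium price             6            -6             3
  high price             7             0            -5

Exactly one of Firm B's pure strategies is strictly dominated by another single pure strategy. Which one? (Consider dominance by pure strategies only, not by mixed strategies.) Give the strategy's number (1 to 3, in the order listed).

1

Firm B prefers columns that give Firm A less. Compare low price with medium price: 0 < 3, -6 < 6, 0 < 7.
So medium price strictly dominates low price for Firm B; low price is strictly dominated.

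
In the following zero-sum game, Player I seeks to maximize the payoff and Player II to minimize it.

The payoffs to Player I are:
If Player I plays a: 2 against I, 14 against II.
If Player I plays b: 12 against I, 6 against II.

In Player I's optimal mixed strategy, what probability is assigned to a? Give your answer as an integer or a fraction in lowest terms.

1/3

Row minima are 2 and 6, so Player I's maximin is 6; column maxima are 12 and 14, so Player II's minimax is 12. These differ, so the equilibrium is in mixed strategies.
Let Player I play a with probability p. Player II is indifferent when 2p + 12(1−p) = 14p + 6(1−p), giving p = 1/3.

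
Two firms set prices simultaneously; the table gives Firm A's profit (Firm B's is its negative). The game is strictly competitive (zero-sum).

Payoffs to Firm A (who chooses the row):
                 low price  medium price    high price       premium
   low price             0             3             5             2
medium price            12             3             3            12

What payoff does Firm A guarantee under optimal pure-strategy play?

Row minima: 0, 3 → Firm A's maximin is 3.
Column maxima: 12, 3, 5, 12 → Firm B's minimax is 3.
They coincide at (medium price, medium price), so the value is 3.

3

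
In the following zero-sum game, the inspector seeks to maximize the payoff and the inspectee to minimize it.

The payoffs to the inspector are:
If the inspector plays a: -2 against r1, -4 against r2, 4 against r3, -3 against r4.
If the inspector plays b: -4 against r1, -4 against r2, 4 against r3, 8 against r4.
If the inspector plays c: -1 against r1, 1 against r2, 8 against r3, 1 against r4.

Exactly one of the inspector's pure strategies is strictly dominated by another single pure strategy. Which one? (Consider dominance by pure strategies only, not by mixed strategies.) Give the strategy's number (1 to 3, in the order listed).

Compare a with c: -1 > -2, 1 > -4, 8 > 4, 1 > -3.
So c strictly dominates a for the inspector; a is strictly dominated.

1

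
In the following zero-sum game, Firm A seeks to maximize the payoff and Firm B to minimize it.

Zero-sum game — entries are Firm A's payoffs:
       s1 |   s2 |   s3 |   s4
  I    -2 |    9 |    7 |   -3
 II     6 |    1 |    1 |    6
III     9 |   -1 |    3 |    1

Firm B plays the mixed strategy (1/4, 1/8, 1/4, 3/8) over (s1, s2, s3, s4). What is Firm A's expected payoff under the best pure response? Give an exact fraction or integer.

33/8

I: (-2)·(1/4) + (9)·(1/8) + (7)·(1/4) + (-3)·(3/8) = 5/4.
II: (6)·(1/4) + (1)·(1/8) + (1)·(1/4) + (6)·(3/8) = 33/8.
III: (9)·(1/4) + (-1)·(1/8) + (3)·(1/4) + (1)·(3/8) = 13/4.
The best pure response is II with expected payoff 33/8.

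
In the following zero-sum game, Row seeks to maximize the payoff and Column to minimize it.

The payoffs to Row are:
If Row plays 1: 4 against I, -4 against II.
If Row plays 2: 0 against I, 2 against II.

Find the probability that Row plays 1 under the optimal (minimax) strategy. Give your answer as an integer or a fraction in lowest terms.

1/5

Row minima are -4 and 0, so Row's maximin is 0; column maxima are 4 and 2, so Column's minimax is 2. These differ, so the equilibrium is in mixed strategies.
Let Row play 1 with probability p. Column is indifferent when 4p = −4p + 2(1−p), giving p = 1/5.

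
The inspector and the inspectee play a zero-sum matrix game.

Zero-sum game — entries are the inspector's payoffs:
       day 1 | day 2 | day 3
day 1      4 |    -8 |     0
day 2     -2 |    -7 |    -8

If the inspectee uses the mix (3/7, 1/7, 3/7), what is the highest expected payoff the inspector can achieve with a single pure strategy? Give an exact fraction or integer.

4/7

day 1: (4)·(3/7) + (-8)·(1/7) + (0)·(3/7) = 4/7.
day 2: (-2)·(3/7) + (-7)·(1/7) + (-8)·(3/7) = -37/7.
The best pure response is day 1 with expected payoff 4/7.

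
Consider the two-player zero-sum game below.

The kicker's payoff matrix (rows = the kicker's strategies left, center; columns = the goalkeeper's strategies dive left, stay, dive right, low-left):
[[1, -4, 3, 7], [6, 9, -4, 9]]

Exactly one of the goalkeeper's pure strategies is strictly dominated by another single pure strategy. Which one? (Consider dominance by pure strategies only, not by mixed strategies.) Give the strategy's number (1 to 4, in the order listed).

4

The goalkeeper prefers columns that give the kicker less. Compare low-left with dive left: 1 < 7, 6 < 9.
So dive left strictly dominates low-left for the goalkeeper; low-left is strictly dominated.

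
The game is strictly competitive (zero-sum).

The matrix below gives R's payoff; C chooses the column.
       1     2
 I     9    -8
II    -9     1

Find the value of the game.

-7/3

Row minima are -8 and -9, so R's maximin is -8; column maxima are 9 and 1, so C's minimax is 1. These differ, so the equilibrium is in mixed strategies.
Let R play I with probability p. C is indifferent when 9p − 9(1−p) = −8p + (1−p), giving p = 10/27.
Let C play 1 with probability q. R is indifferent when 9q − 8(1−q) = −9q + (1−q), giving q = 1/3.
The value is 9·(1/3) + (-8)·(2/3) = -7/3.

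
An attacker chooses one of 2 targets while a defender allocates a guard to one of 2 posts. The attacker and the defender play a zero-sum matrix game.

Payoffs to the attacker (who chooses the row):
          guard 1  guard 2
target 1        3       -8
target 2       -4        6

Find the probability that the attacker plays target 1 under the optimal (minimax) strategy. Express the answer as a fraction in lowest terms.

10/21

Row minima are -8 and -4, so the attacker's maximin is -4; column maxima are 3 and 6, so the defender's minimax is 3. These differ, so the equilibrium is in mixed strategies.
Let the attacker play target 1 with probability p. The defender is indifferent when 3p − 4(1−p) = −8p + 6(1−p), giving p = 10/21.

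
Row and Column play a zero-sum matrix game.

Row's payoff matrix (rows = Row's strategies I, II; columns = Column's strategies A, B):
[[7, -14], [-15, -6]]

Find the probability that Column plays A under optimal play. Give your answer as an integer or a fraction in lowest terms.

4/15

Row minima are -14 and -15, so Row's maximin is -14; column maxima are 7 and -6, so Column's minimax is -6. These differ, so the equilibrium is in mixed strategies.
Let Column play A with probability q. Row is indifferent when 7q − 14(1−q) = −15q − 6(1−q), giving q = 4/15.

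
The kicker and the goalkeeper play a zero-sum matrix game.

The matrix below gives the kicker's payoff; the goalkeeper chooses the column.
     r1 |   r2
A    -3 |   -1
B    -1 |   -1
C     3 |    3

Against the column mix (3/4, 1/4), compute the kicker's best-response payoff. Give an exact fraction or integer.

3

A: (-3)·(3/4) + (-1)·(1/4) = -5/2.
B: (-1)·(3/4) + (-1)·(1/4) = -1.
C: (3)·(3/4) + (3)·(1/4) = 3.
The best pure response is C with expected payoff 3.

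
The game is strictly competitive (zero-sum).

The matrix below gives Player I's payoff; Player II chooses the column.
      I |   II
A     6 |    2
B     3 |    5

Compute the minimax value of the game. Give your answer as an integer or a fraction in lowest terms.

4

Row minima are 2 and 3, so Player I's maximin is 3; column maxima are 6 and 5, so Player II's minimax is 5. These differ, so the equilibrium is in mixed strategies.
Let Player I play A with probability p. Player II is indifferent when 6p + 3(1−p) = 2p + 5(1−p), giving p = 1/3.
Let Player II play I with probability q. Player I is indifferent when 6q + 2(1−q) = 3q + 5(1−q), giving q = 1/2.
The value is 6·(1/2) + (2)·(1/2) = 4.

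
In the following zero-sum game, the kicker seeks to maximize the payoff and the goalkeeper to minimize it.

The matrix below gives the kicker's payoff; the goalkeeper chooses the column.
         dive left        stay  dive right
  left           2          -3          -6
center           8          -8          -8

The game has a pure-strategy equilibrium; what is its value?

-6

Row minima: -6, -8 → the kicker's maximin is -6.
Column maxima: 8, -3, -6 → the goalkeeper's minimax is -6.
They coincide at (left, dive right), so the value is -6.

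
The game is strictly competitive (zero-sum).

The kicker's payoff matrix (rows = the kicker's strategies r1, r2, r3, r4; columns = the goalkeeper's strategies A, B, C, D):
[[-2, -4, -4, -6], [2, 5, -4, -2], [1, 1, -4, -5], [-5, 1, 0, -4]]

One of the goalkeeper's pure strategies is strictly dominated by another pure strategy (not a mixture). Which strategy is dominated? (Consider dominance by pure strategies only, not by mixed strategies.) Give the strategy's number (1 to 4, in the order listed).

The goalkeeper prefers columns that give the kicker less. Compare B with D: -6 < -4, -2 < 5, -5 < 1, -4 < 1.
So D strictly dominates B for the goalkeeper; B is strictly dominated.

2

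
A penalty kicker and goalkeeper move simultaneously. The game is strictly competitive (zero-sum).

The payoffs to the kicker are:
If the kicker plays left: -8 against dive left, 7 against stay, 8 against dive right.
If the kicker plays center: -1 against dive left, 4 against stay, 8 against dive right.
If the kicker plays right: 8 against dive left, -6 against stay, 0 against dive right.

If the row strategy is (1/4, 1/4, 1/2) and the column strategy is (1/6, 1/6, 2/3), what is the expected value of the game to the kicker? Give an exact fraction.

Against (1/6, 1/6, 2/3), each row's expected payoff is left: 31/6; center: 35/6; right: 1/3.
Taking the (1/4, 1/4, 1/2)-weighted average: (1/4)·(31/6) + (1/4)·(35/6) + (1/2)·(1/3) = 35/12.

35/12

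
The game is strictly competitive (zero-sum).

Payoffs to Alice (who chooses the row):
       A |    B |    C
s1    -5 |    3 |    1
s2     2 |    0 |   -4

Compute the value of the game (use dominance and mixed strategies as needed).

-3/2

Column B is strictly dominated by C for Bob (it gives Alice more in every row).
The remaining 2×2 game on (s1, s2) × (A, C) has no saddle point. Let Alice play s1 with probability p; indifference gives −5p + 2(1−p) = p − 4(1−p), so p = 1/2.
Similarly Bob's optimal q on A is 5/12, and the value is -5·(5/12) + (1)·(7/12) = -3/2.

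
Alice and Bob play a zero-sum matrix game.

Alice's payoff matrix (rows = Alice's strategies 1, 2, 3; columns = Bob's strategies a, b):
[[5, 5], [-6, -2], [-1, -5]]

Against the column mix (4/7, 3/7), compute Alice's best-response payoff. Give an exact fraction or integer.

5

1: (5)·(4/7) + (5)·(3/7) = 5.
2: (-6)·(4/7) + (-2)·(3/7) = -30/7.
3: (-1)·(4/7) + (-5)·(3/7) = -19/7.
The best pure response is 1 with expected payoff 5.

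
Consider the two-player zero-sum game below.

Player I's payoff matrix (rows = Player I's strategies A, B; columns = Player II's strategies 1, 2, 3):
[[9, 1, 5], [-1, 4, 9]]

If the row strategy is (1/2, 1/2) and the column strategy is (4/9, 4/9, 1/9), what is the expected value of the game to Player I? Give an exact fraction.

Against (4/9, 4/9, 1/9), each row's expected payoff is A: 5; B: 7/3.
Taking the (1/2, 1/2)-weighted average: (1/2)·(5) + (1/2)·(7/3) = 11/3.

11/3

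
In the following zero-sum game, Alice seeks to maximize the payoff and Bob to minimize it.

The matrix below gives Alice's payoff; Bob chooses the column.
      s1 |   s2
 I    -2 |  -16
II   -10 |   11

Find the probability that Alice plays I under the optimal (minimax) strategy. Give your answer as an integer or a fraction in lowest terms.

Row minima are -16 and -10, so Alice's maximin is -10; column maxima are -2 and 11, so Bob's minimax is -2. These differ, so the equilibrium is in mixed strategies.
Let Alice play I with probability p. Bob is indifferent when −2p − 10(1−p) = −16p + 11(1−p), giving p = 3/5.

3/5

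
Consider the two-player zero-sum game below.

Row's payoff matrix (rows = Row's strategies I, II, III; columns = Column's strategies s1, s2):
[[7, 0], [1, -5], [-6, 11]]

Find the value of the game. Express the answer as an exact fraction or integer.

77/24

Row II is strictly dominated by row I, so Row never plays it.
The remaining 2×2 game on (I, III) × (s1, s2) has no saddle point. Let Row play I with probability p; indifference gives 7p − 6(1−p) = 11(1−p), so p = 17/24.
Similarly Column's optimal q on s1 is 11/24, and the value is 7·(11/24) + (0)·(13/24) = 77/24.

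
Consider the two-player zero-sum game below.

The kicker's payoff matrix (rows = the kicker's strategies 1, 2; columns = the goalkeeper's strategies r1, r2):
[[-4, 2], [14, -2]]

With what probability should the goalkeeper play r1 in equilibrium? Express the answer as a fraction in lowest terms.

2/11

Row minima are -4 and -2, so the kicker's maximin is -2; column maxima are 14 and 2, so the goalkeeper's minimax is 2. These differ, so the equilibrium is in mixed strategies.
Let the goalkeeper play r1 with probability q. The kicker is indifferent when −4q + 2(1−q) = 14q − 2(1−q), giving q = 2/11.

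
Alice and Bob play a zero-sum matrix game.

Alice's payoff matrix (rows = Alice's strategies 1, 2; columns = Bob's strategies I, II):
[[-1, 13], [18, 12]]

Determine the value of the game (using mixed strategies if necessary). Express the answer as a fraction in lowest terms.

123/10

Row minima are -1 and 12, so Alice's maximin is 12; column maxima are 18 and 13, so Bob's minimax is 13. These differ, so the equilibrium is in mixed strategies.
Let Alice play 1 with probability p. Bob is indifferent when −p + 18(1−p) = 13p + 12(1−p), giving p = 3/10.
Let Bob play I with probability q. Alice is indifferent when −q + 13(1−q) = 18q + 12(1−q), giving q = 1/20.
The value is -1·(1/20) + (13)·(19/20) = 123/10.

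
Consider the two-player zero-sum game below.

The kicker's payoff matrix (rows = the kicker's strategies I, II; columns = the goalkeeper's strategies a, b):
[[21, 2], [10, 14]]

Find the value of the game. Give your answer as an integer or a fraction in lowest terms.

Row minima are 2 and 10, so the kicker's maximin is 10; column maxima are 21 and 14, so the goalkeeper's minimax is 14. These differ, so the equilibrium is in mixed strategies.
Let the kicker play I with probability p. The goalkeeper is indifferent when 21p + 10(1−p) = 2p + 14(1−p), giving p = 4/23.
Let the goalkeeper play a with probability q. The kicker is indifferent when 21q + 2(1−q) = 10q + 14(1−q), giving q = 12/23.
The value is 21·(12/23) + (2)·(11/23) = 274/23.

274/23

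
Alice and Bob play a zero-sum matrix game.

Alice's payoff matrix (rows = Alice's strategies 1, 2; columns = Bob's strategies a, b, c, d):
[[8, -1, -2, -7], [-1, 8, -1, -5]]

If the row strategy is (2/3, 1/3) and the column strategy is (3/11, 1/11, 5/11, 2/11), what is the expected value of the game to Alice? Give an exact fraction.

Against (3/11, 1/11, 5/11, 2/11), each row's expected payoff is 1: -1/11; 2: -10/11.
Taking the (2/3, 1/3)-weighted average: (2/3)·(-1/11) + (1/3)·(-10/11) = -4/11.

-4/11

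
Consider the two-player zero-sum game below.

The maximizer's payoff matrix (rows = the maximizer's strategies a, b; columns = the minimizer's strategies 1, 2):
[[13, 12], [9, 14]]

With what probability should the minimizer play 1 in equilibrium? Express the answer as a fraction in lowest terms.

1/3

Row minima are 12 and 9, so the maximizer's maximin is 12; column maxima are 13 and 14, so the minimizer's minimax is 13. These differ, so the equilibrium is in mixed strategies.
Let the minimizer play 1 with probability q. The maximizer is indifferent when 13q + 12(1−q) = 9q + 14(1−q), giving q = 1/3.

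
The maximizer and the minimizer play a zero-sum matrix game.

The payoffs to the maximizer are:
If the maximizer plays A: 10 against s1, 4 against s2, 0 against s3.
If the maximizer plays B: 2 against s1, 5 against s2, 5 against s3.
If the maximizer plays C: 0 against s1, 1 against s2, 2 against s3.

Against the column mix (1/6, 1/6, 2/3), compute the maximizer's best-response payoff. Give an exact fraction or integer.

9/2

A: (10)·(1/6) + (4)·(1/6) + (0)·(2/3) = 7/3.
B: (2)·(1/6) + (5)·(1/6) + (5)·(2/3) = 9/2.
C: (0)·(1/6) + (1)·(1/6) + (2)·(2/3) = 3/2.
The best pure response is B with expected payoff 9/2.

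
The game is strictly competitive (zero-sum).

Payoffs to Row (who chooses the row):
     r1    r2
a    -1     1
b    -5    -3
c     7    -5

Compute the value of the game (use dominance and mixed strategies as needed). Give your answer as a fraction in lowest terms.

1/7

Row b is strictly dominated by row a, so Row never plays it.
The remaining 2×2 game on (a, c) × (r1, r2) has no saddle point. Let Row play a with probability p; indifference gives −p + 7(1−p) = p − 5(1−p), so p = 6/7.
Similarly Column's optimal q on r1 is 3/7, and the value is -1·(3/7) + (1)·(4/7) = 1/7.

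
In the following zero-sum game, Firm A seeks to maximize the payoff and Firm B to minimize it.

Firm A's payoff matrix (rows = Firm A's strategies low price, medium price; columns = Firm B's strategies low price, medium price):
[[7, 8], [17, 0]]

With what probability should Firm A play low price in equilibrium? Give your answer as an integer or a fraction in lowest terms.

17/18

Row minima are 7 and 0, so Firm A's maximin is 7; column maxima are 17 and 8, so Firm B's minimax is 8. These differ, so the equilibrium is in mixed strategies.
Let Firm A play low price with probability p. Firm B is indifferent when 7p + 17(1−p) = 8p, giving p = 17/18.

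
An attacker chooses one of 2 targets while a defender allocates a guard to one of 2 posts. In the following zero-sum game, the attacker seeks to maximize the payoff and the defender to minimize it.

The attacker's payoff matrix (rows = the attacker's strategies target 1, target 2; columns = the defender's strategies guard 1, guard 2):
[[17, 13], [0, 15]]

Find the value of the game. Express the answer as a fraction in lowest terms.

255/19

Row minima are 13 and 0, so the attacker's maximin is 13; column maxima are 17 and 15, so the defender's minimax is 15. These differ, so the equilibrium is in mixed strategies.
Let the attacker play target 1 with probability p. The defender is indifferent when 17p = 13p + 15(1−p), giving p = 15/19.
Let the defender play guard 1 with probability q. The attacker is indifferent when 17q + 13(1−q) = 15(1−q), giving q = 2/19.
The value is 17·(2/19) + (13)·(17/19) = 255/19.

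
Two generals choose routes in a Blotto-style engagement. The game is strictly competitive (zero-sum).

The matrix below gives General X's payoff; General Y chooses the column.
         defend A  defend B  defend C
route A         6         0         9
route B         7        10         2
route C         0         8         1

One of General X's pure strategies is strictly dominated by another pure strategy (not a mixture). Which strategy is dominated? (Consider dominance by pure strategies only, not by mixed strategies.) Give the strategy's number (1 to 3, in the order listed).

Compare route C with route B: 7 > 0, 10 > 8, 2 > 1.
So route B strictly dominates route C for General X; route C is strictly dominated.

3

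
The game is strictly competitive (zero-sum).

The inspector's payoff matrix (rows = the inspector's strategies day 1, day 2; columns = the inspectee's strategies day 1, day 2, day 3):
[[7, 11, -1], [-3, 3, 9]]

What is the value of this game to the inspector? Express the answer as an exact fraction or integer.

3

Column day 2 is strictly dominated by day 1 for the inspectee (it gives the inspector more in every row).
The remaining 2×2 game on (day 1, day 2) × (day 1, day 3) has no saddle point. Let the inspector play day 1 with probability p; indifference gives 7p − 3(1−p) = −p + 9(1−p), so p = 3/5.
Similarly the inspectee's optimal q on day 1 is 1/2, and the value is 7·(1/2) + (-1)·(1/2) = 3.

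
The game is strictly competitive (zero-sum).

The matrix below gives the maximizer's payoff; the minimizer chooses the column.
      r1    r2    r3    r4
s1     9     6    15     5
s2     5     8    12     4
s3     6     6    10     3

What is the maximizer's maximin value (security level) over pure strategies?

The worst-case payoff for each row is s1: 5, s2: 4, s3: 3.
The best of these is 5.

5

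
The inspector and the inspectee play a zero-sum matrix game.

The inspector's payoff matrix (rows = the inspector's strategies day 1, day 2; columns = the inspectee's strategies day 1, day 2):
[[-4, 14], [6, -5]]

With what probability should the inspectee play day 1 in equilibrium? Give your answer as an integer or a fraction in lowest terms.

Row minima are -4 and -5, so the inspector's maximin is -4; column maxima are 6 and 14, so the inspectee's minimax is 6. These differ, so the equilibrium is in mixed strategies.
Let the inspectee play day 1 with probability q. The inspector is indifferent when −4q + 14(1−q) = 6q − 5(1−q), giving q = 19/29.

19/29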